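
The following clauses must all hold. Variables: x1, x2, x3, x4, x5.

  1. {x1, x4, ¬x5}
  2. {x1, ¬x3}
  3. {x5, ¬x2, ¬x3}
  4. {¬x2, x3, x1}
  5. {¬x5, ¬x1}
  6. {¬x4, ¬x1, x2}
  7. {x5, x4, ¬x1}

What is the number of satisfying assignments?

4

The models are:
  x1=0 x2=0 x3=0 x4=0 x5=0
  x1=0 x2=0 x3=0 x4=1 x5=0
  x1=0 x2=0 x3=0 x4=1 x5=1
  x1=1 x2=1 x3=0 x4=1 x5=0
Count: 4.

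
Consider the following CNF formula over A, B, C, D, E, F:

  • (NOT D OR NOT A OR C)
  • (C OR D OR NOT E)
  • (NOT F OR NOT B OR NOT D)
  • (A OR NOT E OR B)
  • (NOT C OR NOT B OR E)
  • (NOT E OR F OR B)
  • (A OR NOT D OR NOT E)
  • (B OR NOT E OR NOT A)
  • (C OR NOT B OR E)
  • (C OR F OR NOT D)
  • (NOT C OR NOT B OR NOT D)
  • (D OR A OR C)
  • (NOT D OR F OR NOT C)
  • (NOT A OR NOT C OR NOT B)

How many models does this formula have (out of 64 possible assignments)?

11

Case analysis on C and B:
  C=T, B=T: remaining (A,D,E,F) ∈ {(F,F,T,F); (F,F,T,T)} — 2.
  C=T, B=F: A free; 3 ways for (D,E,F) × 2^1 = 6.
  C=F, B=T: a clause becomes empty — 0.
  C=F, B=F: remaining (A,D,E,F) ∈ {(F,T,F,T); (T,F,F,F); (T,F,F,T)} — 3.
Total: 2 + 6 + 0 + 3 = 11.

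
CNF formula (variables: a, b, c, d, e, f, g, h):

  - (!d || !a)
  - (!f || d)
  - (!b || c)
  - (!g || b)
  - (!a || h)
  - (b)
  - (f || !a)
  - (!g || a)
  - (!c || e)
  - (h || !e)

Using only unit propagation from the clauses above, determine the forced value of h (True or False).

True

Unit clause (b) sets b = True.
(!b || c) with b = True leaves only c, so c = True.
(e || !c) with c = True leaves only e, so e = True.
(!e || h) with e = True leaves only h, so h = True.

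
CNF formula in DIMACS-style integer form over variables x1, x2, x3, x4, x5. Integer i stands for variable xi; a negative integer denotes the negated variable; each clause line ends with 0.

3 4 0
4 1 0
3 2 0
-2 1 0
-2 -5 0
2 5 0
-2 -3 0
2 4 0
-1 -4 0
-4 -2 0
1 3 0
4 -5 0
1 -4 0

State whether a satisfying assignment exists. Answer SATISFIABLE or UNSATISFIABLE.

UNSATISFIABLE

x2 = True:
  propagation gives x1=True, x5=False, x3=False, x4=True; an empty clause results — contradiction.
x2 = False:
  propagation gives x3=True, x5=True, x4=True, x1=False; an empty clause results — contradiction.
Every branch closes, so no satisfying assignment exists.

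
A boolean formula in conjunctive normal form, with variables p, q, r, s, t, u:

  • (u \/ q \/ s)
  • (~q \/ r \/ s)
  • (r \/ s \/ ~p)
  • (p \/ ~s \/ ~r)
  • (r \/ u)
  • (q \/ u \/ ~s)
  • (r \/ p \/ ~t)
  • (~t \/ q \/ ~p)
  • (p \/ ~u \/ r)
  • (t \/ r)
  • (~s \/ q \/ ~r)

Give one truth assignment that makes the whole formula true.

Try p = True.
The remaining clauses are satisfied by q = True, r = True, s = True, t = True, u = False.

p = T, q = T, r = T, s = T, t = T, u = F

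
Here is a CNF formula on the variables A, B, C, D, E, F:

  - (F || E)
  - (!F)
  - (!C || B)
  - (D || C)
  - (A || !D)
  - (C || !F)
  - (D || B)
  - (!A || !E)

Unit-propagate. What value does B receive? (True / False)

Unit clause (!F) sets F = False.
From (F || E) and F = False: E = True.
From (!E || !A) and E = True: A = False.
From (!D || A) and A = False: D = False.
From (C || D) and D = False: C = True.
(B || !C) with C = True leaves only B, so B = True.

True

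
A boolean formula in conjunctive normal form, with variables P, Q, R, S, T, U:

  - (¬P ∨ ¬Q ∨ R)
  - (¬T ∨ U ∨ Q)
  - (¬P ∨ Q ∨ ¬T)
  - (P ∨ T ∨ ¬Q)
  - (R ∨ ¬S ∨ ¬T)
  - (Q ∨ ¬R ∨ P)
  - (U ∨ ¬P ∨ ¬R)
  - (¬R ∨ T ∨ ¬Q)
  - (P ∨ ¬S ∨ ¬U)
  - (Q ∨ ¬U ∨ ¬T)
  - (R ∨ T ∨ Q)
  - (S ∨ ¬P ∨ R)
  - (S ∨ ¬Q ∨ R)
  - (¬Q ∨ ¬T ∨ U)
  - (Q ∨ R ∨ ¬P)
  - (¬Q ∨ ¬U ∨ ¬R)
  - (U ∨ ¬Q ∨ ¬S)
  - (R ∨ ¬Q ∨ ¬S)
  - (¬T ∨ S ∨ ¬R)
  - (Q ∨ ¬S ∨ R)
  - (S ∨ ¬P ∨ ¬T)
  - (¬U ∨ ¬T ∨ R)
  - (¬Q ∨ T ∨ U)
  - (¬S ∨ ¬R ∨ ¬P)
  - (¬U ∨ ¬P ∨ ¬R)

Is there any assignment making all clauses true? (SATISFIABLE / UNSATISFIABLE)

UNSATISFIABLE

Q = True:
  R = True:
    propagation gives T=True, U=True; an empty clause results — contradiction.
  R = False:
    propagation gives P=False, T=True, S=False; an empty clause results — contradiction.
Q = False:
  R = True:
    propagation gives P=True, T=False, U=True; an empty clause results — contradiction.
  R = False:
    propagation gives T=True, U=True; an empty clause results — contradiction.
Every branch closes, so no satisfying assignment exists.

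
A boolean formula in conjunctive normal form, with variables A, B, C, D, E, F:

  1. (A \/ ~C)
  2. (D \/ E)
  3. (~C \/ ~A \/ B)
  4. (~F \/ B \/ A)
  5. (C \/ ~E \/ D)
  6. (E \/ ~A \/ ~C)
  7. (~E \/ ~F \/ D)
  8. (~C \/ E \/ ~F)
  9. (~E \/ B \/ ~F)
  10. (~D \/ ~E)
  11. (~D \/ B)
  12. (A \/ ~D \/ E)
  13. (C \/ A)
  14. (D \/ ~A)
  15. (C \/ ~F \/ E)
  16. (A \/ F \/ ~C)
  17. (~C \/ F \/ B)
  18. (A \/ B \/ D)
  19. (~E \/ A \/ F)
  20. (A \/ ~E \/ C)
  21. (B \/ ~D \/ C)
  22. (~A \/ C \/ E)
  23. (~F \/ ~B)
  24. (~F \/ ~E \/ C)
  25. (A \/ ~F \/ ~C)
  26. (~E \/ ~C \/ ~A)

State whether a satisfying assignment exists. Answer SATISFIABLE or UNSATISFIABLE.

UNSATISFIABLE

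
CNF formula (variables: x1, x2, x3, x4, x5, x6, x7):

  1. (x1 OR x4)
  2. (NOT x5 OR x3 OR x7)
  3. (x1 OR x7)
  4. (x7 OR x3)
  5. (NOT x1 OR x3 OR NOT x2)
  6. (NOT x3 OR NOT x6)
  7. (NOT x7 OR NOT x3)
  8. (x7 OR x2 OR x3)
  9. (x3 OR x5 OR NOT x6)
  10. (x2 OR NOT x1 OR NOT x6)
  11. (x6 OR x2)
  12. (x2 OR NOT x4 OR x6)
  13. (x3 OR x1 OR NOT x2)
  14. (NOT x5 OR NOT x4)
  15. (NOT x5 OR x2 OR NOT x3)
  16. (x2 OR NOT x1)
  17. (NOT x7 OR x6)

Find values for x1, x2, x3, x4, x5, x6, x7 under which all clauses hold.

x1=T, x2=T, x3=T, x4=F, x5=F, x6=F, x7=F

Check each clause:
  1. (x1 OR x4) — x1 is true.
  2. (x7 OR x3 OR NOT x5) — NOT x5 is true.
  3. (x7 OR x1) — x1 is true.
  4. (x7 OR x3) — x3 is true.
  5. (NOT x2 OR x3 OR NOT x1) — x3 is true.
  6. (NOT x3 OR NOT x6) — NOT x6 is true.
  7. (NOT x3 OR NOT x7) — NOT x7 is true.
  8. (x7 OR x2 OR x3) — x2 is true.
  9. (NOT x6 OR x5 OR x3) — NOT x6 is true.
  10. (x2 OR NOT x1 OR NOT x6) — x2 is true.
  11. (x2 OR x6) — x2 is true.
  12. (NOT x4 OR x6 OR x2) — x2 is true.
  13. (x3 OR NOT x2 OR x1) — x1 is true.
  14. (NOT x4 OR NOT x5) — NOT x5 is true.
  15. (NOT x3 OR x2 OR NOT x5) — x2 is true.
  16. (x2 OR NOT x1) — x2 is true.
  17. (x6 OR NOT x7) — NOT x7 is true.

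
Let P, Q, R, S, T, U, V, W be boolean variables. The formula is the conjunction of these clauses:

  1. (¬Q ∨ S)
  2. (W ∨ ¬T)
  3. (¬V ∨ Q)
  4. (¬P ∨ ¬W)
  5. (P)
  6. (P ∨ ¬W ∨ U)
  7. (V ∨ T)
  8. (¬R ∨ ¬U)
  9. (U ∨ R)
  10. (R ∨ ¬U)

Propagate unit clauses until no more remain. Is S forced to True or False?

True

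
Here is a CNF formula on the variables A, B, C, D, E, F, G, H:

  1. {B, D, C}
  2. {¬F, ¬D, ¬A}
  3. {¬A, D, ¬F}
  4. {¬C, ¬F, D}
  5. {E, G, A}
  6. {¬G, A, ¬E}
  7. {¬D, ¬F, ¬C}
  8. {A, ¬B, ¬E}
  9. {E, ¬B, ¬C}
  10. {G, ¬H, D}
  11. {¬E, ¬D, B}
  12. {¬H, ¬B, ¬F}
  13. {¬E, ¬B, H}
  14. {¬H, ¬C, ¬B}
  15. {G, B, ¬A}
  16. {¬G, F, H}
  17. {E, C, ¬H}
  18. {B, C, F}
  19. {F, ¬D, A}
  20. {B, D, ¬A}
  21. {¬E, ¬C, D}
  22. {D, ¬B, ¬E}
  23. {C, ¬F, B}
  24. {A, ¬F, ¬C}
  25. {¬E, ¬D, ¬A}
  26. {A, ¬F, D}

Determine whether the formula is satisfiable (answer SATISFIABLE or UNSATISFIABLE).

SATISFIABLE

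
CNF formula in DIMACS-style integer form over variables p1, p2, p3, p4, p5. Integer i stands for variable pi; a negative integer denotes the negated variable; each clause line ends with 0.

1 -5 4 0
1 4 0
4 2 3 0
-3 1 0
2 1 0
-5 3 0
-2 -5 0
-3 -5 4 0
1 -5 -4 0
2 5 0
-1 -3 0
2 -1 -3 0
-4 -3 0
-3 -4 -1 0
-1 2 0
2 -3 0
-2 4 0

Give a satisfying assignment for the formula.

Set p1 = True and propagate.
  then p3 is forced to False.
  then p5 is forced to False.
  then p2 is forced to True.
  then p4 is forced to True.
Check each clause:
  1. (p1 ∨ ¬p5 ∨ p4) — p1 is true.
  2. (p4 ∨ p1) — p1 is true.
  3. (p4 ∨ p2 ∨ p3) — p2 is true.
  4. (p1 ∨ ¬p3) — p1 is true.
  5. (p1 ∨ p2) — p1 is true.
  6. (p3 ∨ ¬p5) — ¬p5 is true.
  7. (¬p5 ∨ ¬p2) — ¬p5 is true.
  8. (p4 ∨ ¬p3 ∨ ¬p5) — ¬p5 is true.
  9. (¬p4 ∨ p1 ∨ ¬p5) — p1 is true.
  10. (p2 ∨ p5) — p2 is true.
  11. (¬p3 ∨ ¬p1) — ¬p3 is true.
  12. (p2 ∨ ¬p3 ∨ ¬p1) — p2 is true.
  13. (¬p3 ∨ ¬p4) — ¬p3 is true.
  14. (¬p1 ∨ ¬p4 ∨ ¬p3) — ¬p3 is true.
  15. (p2 ∨ ¬p1) — p2 is true.
  16. (¬p3 ∨ p2) — p2 is true.
  17. (¬p2 ∨ p4) — p4 is true.

p1 = T, p2 = T, p3 = F, p4 = T, p5 = F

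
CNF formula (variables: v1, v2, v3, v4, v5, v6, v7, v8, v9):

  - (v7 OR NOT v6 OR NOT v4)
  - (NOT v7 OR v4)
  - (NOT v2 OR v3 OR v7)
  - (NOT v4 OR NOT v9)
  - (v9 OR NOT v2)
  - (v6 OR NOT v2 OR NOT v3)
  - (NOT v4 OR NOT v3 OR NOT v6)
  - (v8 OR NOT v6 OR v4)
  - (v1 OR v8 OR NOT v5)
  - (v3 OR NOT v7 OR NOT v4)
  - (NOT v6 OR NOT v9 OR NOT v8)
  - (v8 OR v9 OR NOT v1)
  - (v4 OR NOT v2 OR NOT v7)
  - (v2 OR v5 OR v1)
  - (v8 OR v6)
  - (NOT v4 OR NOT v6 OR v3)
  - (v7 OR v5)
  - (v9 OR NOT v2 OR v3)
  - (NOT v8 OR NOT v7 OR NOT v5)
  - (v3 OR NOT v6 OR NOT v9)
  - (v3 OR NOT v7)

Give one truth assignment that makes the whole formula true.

v1=F  v2=F  v3=F  v4=T  v5=T  v6=F  v7=F  v8=T  v9=F

Branch on v1: take v1 = False.
For the remaining variables, v2 = False, v3 = False, v4 = True, v5 = True, v6 = False, v7 = False, v8 = True, v9 = False works.
Every clause has at least one true literal under this assignment.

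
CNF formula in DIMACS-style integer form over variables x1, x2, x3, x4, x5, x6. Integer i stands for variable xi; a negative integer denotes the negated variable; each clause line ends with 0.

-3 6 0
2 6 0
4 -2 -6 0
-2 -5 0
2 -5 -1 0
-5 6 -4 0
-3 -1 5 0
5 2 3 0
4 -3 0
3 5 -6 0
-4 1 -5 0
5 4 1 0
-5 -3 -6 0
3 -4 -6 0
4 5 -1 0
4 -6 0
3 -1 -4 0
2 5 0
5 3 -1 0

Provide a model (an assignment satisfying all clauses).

x1=False, x2=True, x3=True, x4=True, x5=False, x6=True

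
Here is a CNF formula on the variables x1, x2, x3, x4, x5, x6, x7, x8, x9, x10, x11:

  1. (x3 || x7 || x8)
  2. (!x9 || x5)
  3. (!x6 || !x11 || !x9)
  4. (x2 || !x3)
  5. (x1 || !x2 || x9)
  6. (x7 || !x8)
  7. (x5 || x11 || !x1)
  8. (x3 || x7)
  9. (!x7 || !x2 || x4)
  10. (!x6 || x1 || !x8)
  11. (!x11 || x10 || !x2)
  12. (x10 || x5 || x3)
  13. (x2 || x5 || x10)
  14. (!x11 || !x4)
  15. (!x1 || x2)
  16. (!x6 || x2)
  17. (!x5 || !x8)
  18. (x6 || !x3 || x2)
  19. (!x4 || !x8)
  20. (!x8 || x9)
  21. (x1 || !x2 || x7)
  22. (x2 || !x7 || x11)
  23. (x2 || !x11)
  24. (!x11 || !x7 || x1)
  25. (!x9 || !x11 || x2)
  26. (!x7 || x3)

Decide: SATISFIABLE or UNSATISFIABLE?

SATISFIABLE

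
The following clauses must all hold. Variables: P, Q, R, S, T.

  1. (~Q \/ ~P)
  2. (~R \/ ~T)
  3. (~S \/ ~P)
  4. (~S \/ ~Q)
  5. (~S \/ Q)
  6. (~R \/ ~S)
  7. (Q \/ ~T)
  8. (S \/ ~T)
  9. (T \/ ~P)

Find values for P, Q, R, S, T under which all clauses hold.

P=0  Q=1  R=1  S=0  T=0

Check each clause:
  1. (~Q \/ ~P) — ~P is true.
  2. (~R \/ ~T) — ~T is true.
  3. (~S \/ ~P) — ~S is true.
  4. (~S \/ ~Q) — ~S is true.
  5. (Q \/ ~S) — Q is true.
  6. (~S \/ ~R) — ~S is true.
  7. (Q \/ ~T) — Q is true.
  8. (~T \/ S) — ~T is true.
  9. (~P \/ T) — ~P is true.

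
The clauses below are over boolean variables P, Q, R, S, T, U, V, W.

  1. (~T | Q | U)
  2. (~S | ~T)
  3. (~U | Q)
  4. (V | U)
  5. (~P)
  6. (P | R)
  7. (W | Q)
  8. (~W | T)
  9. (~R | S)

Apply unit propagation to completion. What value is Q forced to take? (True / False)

(~P) stands alone — P = False.
In (R | P), P is now false; R must hold, so R = True.
In (S | ~R), ~R is now false; S must hold, so S = True.
From (~S | ~T) and S = True: T = False.
From (~W | T) and T = False: W = False.
(Q | W) with W = False leaves only Q, so Q = True.

True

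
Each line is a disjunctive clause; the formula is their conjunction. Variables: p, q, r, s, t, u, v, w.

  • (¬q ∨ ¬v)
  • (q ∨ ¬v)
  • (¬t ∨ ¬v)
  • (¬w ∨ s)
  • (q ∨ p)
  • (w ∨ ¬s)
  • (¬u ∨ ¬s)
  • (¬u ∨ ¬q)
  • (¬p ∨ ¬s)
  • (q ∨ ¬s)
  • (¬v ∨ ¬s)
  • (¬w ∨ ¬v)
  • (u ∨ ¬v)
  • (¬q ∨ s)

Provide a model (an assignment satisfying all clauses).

Pure literal: t appears only negated; assign t = False.
Pure literal: v appears only negated; assign v = False.
Set p = True and propagate.
  then s is forced to False.
  then w is forced to False.
  then q is forced to False.
r, u are now unconstrained; take r = True, u = False.
Every clause has at least one true literal under this assignment.
Check each clause:
  1. (¬v ∨ ¬q) — ¬v is true.
  2. (q ∨ ¬v) — ¬v is true.
  3. (¬v ∨ ¬t) — ¬v is true.
  4. (s ∨ ¬w) — ¬w is true.
  5. (p ∨ q) — p is true.
  6. (¬s ∨ w) — ¬s is true.
  7. (¬u ∨ ¬s) — ¬u is true.
  8. (¬u ∨ ¬q) — ¬u is true.
  9. (¬s ∨ ¬p) — ¬s is true.
  10. (q ∨ ¬s) — ¬s is true.
  11. (¬s ∨ ¬v) — ¬v is true.
  12. (¬v ∨ ¬w) — ¬w is true.
  13. (u ∨ ¬v) — ¬v is true.
  14. (¬q ∨ s) — ¬q is true.

p=T, q=F, r=T, s=F, t=F, u=F, v=F, w=F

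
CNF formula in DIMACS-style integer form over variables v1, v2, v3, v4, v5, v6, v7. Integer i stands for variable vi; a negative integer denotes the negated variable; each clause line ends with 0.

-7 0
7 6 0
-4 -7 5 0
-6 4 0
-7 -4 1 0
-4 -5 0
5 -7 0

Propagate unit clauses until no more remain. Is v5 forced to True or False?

(~v7) stands alone — v7 = False.
From (v6 | v7) and v7 = False: v6 = True.
(~v6 | v4) with v6 = True leaves only v4, so v4 = True.
(~v4 | ~v5) with v4 = True leaves only ~v5, so v5 = False.

False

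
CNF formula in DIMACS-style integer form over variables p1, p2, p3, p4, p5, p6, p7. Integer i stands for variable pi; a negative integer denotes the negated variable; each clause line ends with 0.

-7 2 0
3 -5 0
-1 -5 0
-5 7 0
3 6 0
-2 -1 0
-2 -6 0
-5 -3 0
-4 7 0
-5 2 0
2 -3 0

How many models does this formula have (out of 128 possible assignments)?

5

The models are:
  p1=F p2=F p3=F p4=F p5=F p6=T p7=F
  p1=F p2=T p3=T p4=F p5=F p6=F p7=F
  p1=F p2=T p3=T p4=F p5=F p6=F p7=T
  p1=F p2=T p3=T p4=T p5=F p6=F p7=T
  p1=T p2=F p3=F p4=F p5=F p6=T p7=F
That's 5 in total.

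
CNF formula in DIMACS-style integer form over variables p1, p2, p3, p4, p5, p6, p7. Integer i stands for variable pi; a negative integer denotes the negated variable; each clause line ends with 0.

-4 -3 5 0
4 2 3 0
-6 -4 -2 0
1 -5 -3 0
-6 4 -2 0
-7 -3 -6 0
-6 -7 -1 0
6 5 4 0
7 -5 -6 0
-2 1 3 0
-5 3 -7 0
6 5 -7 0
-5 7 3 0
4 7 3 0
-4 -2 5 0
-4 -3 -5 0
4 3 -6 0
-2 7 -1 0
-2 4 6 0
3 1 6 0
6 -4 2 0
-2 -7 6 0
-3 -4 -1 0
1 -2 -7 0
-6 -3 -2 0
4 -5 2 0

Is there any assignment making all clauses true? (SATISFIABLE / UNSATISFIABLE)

SATISFIABLE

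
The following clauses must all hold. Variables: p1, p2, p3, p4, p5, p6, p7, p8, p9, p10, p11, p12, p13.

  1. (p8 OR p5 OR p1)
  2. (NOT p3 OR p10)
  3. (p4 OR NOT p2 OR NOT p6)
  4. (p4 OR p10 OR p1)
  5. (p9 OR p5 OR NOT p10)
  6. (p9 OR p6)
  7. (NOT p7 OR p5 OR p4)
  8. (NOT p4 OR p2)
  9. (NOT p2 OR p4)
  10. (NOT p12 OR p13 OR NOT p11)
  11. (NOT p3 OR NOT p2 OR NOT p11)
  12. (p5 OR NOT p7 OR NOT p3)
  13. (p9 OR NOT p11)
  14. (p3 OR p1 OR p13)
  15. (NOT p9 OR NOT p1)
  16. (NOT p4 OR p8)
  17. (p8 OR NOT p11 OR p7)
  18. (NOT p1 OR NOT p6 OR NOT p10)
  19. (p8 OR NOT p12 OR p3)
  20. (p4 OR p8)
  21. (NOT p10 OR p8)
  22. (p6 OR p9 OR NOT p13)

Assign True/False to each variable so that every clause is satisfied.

p1=F, p2=F, p3=T, p4=F, p5=T, p6=F, p7=T, p8=T, p9=T, p10=T, p11=F, p12=F, p13=T

Check each clause:
  1. (p1 OR p8 OR p5) — p8 is true.
  2. (p10 OR NOT p3) — p10 is true.
  3. (p4 OR NOT p6 OR NOT p2) — NOT p6 is true.
  4. (p10 OR p4 OR p1) — p10 is true.
  5. (p9 OR p5 OR NOT p10) — p9 is true.
  6. (p6 OR p9) — p9 is true.
  7. (NOT p7 OR p5 OR p4) — p5 is true.
  8. (NOT p4 OR p2) — NOT p4 is true.
  9. (p4 OR NOT p2) — NOT p2 is true.
  10. (NOT p12 OR p13 OR NOT p11) — p13 is true.
  11. (NOT p11 OR NOT p3 OR NOT p2) — NOT p11 is true.
  12. (p5 OR NOT p3 OR NOT p7) — p5 is true.
  13. (NOT p11 OR p9) — p9 is true.
  14. (p13 OR p1 OR p3) — p3 is true.
  15. (NOT p1 OR NOT p9) — NOT p1 is true.
  16. (NOT p4 OR p8) — p8 is true.
  17. (p7 OR p8 OR NOT p11) — p8 is true.
  18. (NOT p6 OR NOT p1 OR NOT p10) — NOT p6 is true.
  19. (NOT p12 OR p3 OR p8) — p8 is true.
  20. (p4 OR p8) — p8 is true.
  21. (p8 OR NOT p10) — p8 is true.
  22. (p6 OR NOT p13 OR p9) — p9 is true.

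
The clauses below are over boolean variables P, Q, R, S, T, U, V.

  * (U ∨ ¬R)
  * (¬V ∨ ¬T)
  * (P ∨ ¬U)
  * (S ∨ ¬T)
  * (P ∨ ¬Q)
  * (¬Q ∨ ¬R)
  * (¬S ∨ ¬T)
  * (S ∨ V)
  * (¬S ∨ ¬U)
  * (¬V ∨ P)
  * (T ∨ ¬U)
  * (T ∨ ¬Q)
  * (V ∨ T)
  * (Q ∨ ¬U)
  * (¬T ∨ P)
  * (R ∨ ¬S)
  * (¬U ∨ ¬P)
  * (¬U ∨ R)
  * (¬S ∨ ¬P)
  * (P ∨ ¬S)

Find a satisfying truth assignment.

Branch on P: take P = True.
  then U is forced to False.
  then R is forced to False.
  then S is forced to False.
  then T is forced to False.
  then V is forced to True.
  then Q is forced to False.
Every clause has at least one true literal under this assignment.
Check each clause:
  1. (U ∨ ¬R) — ¬R is true.
  2. (¬V ∨ ¬T) — ¬T is true.
  3. (P ∨ ¬U) — P is true.
  4. (¬T ∨ S) — ¬T is true.
  5. (¬Q ∨ P) — P is true.
  6. (¬Q ∨ ¬R) — ¬R is true.
  7. (¬T ∨ ¬S) — ¬T is true.
  8. (S ∨ V) — V is true.
  9. (¬S ∨ ¬U) — ¬U is true.
  10. (P ∨ ¬V) — P is true.
  11. (T ∨ ¬U) — ¬U is true.
  12. (T ∨ ¬Q) — ¬Q is true.
  13. (T ∨ V) — V is true.
  14. (Q ∨ ¬U) — ¬U is true.
  15. (P ∨ ¬T) — P is true.
  16. (¬S ∨ R) — ¬S is true.
  17. (¬U ∨ ¬P) — ¬U is true.
  18. (R ∨ ¬U) — ¬U is true.
  19. (¬S ∨ ¬P) — ¬S is true.
  20. (¬S ∨ P) — P is true.

P=True, Q=False, R=False, S=False, T=False, U=False, V=True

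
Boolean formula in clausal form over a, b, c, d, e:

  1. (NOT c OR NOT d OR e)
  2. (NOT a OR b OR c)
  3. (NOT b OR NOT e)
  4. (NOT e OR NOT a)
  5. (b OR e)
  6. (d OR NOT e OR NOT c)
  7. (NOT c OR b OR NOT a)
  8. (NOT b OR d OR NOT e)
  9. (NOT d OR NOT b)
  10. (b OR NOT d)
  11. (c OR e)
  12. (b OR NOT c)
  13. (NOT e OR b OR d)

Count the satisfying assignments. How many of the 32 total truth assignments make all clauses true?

2

The models are:
  a=F b=T c=T d=F e=F
  a=T b=T c=T d=F e=F
That's 2 in total.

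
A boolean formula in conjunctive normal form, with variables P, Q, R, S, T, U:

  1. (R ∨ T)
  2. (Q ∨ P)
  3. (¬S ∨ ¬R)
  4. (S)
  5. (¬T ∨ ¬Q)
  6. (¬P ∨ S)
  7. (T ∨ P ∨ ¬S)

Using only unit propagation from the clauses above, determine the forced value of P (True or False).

(S) is a unit clause: S = True.
(¬S ∨ ¬R): since S = True, the clause reduces to (¬R). R = False.
From (T ∨ R) and R = False: T = True.
(¬Q ∨ ¬T): since T = True, the clause reduces to (¬Q). Q = False.
(P ∨ Q): since Q = False, the clause reduces to (P). P = True.

True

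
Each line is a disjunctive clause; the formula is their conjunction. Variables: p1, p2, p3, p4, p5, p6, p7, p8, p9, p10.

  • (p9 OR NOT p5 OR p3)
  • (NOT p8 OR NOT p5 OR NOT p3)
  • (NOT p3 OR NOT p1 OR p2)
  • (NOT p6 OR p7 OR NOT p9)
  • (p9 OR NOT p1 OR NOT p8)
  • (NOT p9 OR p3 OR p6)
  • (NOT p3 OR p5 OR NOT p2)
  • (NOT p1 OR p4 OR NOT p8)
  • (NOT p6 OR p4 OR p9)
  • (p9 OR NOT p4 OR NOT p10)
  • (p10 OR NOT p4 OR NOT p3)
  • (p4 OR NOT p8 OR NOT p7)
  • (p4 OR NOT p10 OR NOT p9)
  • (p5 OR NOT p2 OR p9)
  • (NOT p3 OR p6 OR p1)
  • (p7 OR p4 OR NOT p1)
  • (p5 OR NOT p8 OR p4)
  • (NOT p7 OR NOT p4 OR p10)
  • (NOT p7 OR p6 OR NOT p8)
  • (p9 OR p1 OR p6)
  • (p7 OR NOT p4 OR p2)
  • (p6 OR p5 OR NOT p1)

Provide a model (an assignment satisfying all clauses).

p1 = F  p2 = T  p3 = F  p4 = T  p5 = T  p6 = T  p7 = T  p8 = T  p9 = T  p10 = T

Try p1 = False.
The remaining clauses are satisfied by p2 = True, p3 = False, p4 = True, p5 = True, p6 = True, p7 = True, p8 = True, p9 = True, p10 = True.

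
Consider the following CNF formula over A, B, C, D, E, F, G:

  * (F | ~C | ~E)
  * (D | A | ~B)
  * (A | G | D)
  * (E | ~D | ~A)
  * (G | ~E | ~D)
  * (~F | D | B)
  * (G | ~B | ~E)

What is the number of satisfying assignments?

Split on D, then E.
  D=1, E=1: A, B free; 3 ways for (C,F,G) × 2^2 = 12.
  D=1, E=0: forces A=0; B, C, F, G free → 2^4 = 16.
  D=0, E=1: 6 of the 32 assignments to (A,B,C,F,G) work.
  D=0, E=0: C free; 7 ways for (A,B,F,G) × 2^1 = 14.
Total: 12 + 16 + 6 + 14 = 48.

48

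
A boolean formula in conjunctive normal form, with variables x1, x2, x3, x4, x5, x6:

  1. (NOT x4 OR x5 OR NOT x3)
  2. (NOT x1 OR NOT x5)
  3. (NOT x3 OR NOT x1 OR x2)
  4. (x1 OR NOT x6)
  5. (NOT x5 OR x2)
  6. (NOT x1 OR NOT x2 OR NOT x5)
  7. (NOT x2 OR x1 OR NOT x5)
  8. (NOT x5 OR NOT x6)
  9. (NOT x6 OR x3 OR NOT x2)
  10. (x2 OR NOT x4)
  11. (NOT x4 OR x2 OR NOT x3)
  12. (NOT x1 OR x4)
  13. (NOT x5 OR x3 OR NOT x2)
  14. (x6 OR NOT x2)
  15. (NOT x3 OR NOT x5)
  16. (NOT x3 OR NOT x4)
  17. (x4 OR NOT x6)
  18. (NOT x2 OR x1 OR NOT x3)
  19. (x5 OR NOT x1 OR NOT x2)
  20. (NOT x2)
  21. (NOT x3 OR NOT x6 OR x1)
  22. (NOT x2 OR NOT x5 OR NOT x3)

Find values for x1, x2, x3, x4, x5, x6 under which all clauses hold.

x1=F, x2=F, x3=T, x4=F, x5=F, x6=F

The clause (NOT x2) is unit: x2 must be False.
Unit propagation: (NOT x5) forces x5 = False.
(NOT x4) is a unit clause, so x4 = False.
The clause (NOT x1) is unit: x1 must be False.
(NOT x6) is a unit clause, so x6 = False.
x3 is now unconstrained; take x3 = True.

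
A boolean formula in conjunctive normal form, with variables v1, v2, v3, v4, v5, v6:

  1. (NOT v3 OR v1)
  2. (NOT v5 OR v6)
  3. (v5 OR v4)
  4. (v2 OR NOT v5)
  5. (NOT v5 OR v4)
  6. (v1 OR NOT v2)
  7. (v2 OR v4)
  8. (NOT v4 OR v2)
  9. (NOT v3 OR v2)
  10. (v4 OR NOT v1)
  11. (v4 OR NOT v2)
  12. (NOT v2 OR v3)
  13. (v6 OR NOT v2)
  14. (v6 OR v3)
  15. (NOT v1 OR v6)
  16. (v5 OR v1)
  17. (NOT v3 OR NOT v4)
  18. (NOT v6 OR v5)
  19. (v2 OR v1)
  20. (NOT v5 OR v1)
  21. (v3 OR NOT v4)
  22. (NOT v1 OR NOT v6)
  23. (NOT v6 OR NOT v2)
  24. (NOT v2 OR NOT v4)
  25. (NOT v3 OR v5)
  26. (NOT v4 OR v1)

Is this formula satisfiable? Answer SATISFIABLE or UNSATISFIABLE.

UNSATISFIABLE

v2 = True:
  propagation gives v1=True, v4=True; an empty clause results — contradiction.
v2 = False:
  propagation gives v5=False, v4=True; an empty clause results — contradiction.
Every branch closes, so no satisfying assignment exists.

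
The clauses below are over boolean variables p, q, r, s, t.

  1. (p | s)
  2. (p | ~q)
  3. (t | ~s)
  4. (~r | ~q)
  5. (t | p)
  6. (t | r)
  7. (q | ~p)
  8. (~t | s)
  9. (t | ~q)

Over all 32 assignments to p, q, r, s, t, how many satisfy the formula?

3

Satisfying assignments:
  p=F q=F r=F s=T t=T
  p=F q=F r=T s=T t=T
  p=T q=T r=F s=T t=T
That's 3 in total.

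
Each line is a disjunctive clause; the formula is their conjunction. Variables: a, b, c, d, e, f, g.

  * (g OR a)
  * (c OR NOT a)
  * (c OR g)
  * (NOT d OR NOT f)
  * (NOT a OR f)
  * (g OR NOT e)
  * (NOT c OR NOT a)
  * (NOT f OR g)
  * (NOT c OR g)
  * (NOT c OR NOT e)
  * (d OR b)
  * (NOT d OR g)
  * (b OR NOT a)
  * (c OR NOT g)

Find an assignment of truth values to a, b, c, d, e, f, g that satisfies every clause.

a=False, b=True, c=True, d=False, e=False, f=True, g=True

Pure literal: b appears only positively; assign b = True.
e occurs only negated in the remaining clauses — set e = False.
Try a = False.
  then g is forced to True.
  then c is forced to True.
Set d = False and propagate.
f is now unconstrained; take f = True.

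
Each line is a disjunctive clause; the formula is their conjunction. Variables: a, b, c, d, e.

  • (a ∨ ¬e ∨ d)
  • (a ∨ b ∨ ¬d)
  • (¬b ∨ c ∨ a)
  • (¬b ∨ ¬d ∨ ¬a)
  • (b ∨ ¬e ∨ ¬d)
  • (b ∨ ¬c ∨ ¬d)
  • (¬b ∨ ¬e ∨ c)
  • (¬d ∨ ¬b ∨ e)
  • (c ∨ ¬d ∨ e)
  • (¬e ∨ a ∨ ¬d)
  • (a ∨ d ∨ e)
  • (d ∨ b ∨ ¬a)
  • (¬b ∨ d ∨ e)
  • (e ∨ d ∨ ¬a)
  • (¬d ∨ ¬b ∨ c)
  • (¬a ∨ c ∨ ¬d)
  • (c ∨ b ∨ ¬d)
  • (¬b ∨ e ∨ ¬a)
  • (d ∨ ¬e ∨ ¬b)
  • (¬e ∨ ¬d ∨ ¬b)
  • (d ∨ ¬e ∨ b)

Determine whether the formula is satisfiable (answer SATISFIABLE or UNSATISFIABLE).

UNSATISFIABLE

d = True:
  b = True:
    propagation gives a=False, c=True, e=True; an empty clause results — contradiction.
  b = False:
    propagation gives a=True, e=False, c=False; an empty clause results — contradiction.
d = False:
  e = True:
    propagation gives a=True, b=True; an empty clause results — contradiction.
  e = False:
    propagation gives a=True; an empty clause results — contradiction.
Every branch closes, so no satisfying assignment exists.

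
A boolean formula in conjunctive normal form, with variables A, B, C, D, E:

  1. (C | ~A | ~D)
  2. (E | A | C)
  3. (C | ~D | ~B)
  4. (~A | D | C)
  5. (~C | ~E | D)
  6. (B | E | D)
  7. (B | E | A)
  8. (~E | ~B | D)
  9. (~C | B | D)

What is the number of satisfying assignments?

Case analysis on D and C:
  D=T, C=T: 7 of the 8 assignments to (A,B,E) work.
  D=T, C=F: remaining (A,B,E) ∈ {(F,F,T)} — 1.
  D=F, C=T: remaining (A,B,E) ∈ {(F,T,F); (T,T,F)} — 2.
  D=F, C=F: remaining (A,B,E) ∈ {(F,F,T)} — 1.
Total: 7 + 1 + 2 + 1 = 11.

11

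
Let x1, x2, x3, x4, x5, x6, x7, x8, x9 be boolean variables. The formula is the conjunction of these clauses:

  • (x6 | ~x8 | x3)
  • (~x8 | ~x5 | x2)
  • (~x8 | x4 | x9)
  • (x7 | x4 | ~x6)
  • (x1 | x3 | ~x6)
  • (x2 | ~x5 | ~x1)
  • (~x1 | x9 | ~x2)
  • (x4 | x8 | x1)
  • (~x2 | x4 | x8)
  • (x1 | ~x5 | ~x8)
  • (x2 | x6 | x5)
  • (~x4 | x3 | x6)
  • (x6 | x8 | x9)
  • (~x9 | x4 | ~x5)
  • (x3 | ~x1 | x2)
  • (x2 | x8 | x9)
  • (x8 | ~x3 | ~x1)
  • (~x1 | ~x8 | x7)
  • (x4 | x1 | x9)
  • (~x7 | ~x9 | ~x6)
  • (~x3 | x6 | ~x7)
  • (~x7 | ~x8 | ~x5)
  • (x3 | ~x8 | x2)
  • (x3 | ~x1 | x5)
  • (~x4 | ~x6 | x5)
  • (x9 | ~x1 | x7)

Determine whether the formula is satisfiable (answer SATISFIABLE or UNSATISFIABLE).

SATISFIABLE

Branch on x1: take x1 = True.
Try x2 = True.
  then x9 is forced to True.
Set x3 = False and propagate.
  then x5 is forced to True.
  then x4 is forced to True.
  then x6 is forced to True.
  then x7 is forced to False.
  then x8 is forced to False.
Every clause has at least one true literal under this assignment.
So x1=T, x2=T, x3=F, x4=T, x5=T, x6=T, x7=F, x8=F, x9=T is a satisfying assignment.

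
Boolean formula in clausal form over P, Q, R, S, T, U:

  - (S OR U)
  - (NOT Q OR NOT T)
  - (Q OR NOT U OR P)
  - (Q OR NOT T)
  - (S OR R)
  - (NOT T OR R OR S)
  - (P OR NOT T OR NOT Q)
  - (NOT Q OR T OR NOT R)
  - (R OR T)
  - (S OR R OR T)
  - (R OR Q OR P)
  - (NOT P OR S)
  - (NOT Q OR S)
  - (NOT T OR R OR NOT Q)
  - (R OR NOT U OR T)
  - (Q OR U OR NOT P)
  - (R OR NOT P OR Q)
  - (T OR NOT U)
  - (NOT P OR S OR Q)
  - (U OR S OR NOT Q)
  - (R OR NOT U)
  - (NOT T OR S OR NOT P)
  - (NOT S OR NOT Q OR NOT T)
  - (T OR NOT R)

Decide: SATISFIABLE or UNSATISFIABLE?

UNSATISFIABLE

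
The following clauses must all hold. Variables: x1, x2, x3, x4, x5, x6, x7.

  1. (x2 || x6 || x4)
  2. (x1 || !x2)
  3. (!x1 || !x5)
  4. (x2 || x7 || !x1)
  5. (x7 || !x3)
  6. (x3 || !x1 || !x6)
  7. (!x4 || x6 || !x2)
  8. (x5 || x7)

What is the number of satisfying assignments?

23

Case analysis on x1 and x2:
  x1=1, x2=1: remaining (x3,x4,x5,x6,x7) ∈ {(0,0,0,0,1); (1,0,0,0,1); (1,0,0,1,1); (1,1,0,1,1)} — 4.
  x1=1, x2=0: remaining (x3,x4,x5,x6,x7) ∈ {(0,1,0,0,1); (1,0,0,1,1); (1,1,0,0,1); (1,1,0,1,1)} — 4.
  x1=0, x2=1: a clause becomes empty — 0.
  x1=0, x2=0: 15 of the 32 assignments to (x3,x4,x5,x6,x7) work.
Total: 4 + 4 + 0 + 15 = 23.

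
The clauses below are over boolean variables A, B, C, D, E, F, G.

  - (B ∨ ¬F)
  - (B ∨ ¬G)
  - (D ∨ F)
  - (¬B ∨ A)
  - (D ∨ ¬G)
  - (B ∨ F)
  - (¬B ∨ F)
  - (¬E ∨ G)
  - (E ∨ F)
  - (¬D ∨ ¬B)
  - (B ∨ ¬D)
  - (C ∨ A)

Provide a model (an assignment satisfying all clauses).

A occurs only positively in the remaining clauses — set A = True.
Try B = True.
  then F is forced to True.
  then D is forced to False.
  then G is forced to False.
  then E is forced to False.
C is now unconstrained; take C = False.

A=1, B=1, C=0, D=0, E=0, F=1, G=0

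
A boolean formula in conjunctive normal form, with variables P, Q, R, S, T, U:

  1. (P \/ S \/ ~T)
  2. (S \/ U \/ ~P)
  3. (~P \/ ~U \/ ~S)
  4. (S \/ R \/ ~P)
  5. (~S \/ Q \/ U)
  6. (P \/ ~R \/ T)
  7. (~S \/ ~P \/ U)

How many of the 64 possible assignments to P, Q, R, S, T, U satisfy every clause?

17

Split on P, then S.
  P=1, S=1: a clause becomes empty — 0.
  P=1, S=0: remaining (Q,R,T,U) ∈ {(0,1,0,1); (0,1,1,1); (1,1,0,1); (1,1,1,1)} — 4.
  P=0, S=1: 9 of the 16 assignments to (Q,R,T,U) work.
  P=0, S=0: remaining (Q,R,T,U) ∈ {(0,0,0,0); (0,0,0,1); (1,0,0,0); (1,0,0,1)} — 4.
Total: 0 + 4 + 9 + 4 = 17.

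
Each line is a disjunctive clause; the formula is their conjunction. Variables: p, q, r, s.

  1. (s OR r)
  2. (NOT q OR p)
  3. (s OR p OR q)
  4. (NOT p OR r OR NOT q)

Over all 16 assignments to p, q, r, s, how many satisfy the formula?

Satisfying assignments:
  p=0 q=0 r=0 s=1
  p=0 q=0 r=1 s=1
  p=1 q=0 r=0 s=1
  p=1 q=0 r=1 s=0
  p=1 q=0 r=1 s=1
  p=1 q=1 r=1 s=0
  p=1 q=1 r=1 s=1
That's 7 in total.

7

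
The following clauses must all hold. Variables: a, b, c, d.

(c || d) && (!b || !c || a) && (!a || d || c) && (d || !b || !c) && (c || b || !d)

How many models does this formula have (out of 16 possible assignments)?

7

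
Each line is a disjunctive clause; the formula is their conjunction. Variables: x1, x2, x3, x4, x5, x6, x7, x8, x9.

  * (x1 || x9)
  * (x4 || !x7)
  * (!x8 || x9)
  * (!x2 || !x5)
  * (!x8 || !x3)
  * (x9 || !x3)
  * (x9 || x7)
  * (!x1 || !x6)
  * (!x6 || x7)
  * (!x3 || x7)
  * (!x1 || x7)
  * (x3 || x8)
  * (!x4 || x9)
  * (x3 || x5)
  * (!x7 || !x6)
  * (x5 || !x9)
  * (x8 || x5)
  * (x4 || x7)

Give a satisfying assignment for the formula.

Pure literal: x2 appears only negated; assign x2 = False.
x6 occurs only negated in the remaining clauses — set x6 = False.
Branch on x1: take x1 = False.
  then x9 is forced to True.
  then x5 is forced to True.
Try x3 = True.
  then x8 is forced to False.
  then x7 is forced to True.
  then x4 is forced to True.
Every clause has at least one true literal under this assignment.
Check each clause:
  1. (x1 || x9) — x9 is true.
  2. (x4 || !x7) — x4 is true.
  3. (x9 || !x8) — !x8 is true.
  4. (!x5 || !x2) — !x2 is true.
  5. (!x3 || !x8) — !x8 is true.
  6. (x9 || !x3) — x9 is true.
  7. (x7 || x9) — x9 is true.
  8. (!x6 || !x1) — !x6 is true.
  9. (!x6 || x7) — !x6 is true.
  10. (x7 || !x3) — x7 is true.
  11. (!x1 || x7) — !x1 is true.
  12. (x3 || x8) — x3 is true.
  13. (!x4 || x9) — x9 is true.
  14. (x3 || x5) — x3 is true.
  15. (!x7 || !x6) — !x6 is true.
  16. (x5 || !x9) — x5 is true.
  17. (x8 || x5) — x5 is true.
  18. (x7 || x4) — x4 is true.

x1 = F, x2 = F, x3 = T, x4 = T, x5 = T, x6 = F, x7 = T, x8 = F, x9 = T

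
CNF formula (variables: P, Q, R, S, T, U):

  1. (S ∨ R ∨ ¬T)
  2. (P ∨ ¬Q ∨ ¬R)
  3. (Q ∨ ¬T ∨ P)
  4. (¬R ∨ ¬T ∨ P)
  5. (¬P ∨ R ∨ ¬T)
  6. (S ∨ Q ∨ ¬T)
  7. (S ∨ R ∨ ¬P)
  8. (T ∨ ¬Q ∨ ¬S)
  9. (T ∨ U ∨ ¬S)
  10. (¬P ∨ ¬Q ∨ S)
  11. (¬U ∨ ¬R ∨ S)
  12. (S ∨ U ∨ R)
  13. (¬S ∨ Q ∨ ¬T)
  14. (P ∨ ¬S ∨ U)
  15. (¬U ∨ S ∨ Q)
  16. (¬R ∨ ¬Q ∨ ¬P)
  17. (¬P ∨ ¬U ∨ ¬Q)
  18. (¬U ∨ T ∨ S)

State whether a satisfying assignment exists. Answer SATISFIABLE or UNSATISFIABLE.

SATISFIABLE

Try P = False.
Try Q = False.
  then T is forced to False.
For the remaining variables, R = True, S = False, U = False works.
So P=F, Q=F, R=T, S=F, T=F, U=F is a satisfying assignment.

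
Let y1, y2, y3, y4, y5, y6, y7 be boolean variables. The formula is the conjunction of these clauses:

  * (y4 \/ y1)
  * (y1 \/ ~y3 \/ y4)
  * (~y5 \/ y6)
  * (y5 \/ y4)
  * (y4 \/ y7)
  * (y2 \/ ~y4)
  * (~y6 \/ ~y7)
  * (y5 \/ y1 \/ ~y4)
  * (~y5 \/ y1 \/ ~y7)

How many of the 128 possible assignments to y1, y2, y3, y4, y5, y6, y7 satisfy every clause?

10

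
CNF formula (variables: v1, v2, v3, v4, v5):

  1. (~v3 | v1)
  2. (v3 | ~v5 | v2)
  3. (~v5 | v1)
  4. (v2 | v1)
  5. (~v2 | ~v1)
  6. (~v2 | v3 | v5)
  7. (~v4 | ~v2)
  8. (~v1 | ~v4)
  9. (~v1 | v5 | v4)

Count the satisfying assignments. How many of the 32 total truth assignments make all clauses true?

1

Satisfying assignments:
  v1=1 v2=0 v3=1 v4=0 v5=1
Count: 1.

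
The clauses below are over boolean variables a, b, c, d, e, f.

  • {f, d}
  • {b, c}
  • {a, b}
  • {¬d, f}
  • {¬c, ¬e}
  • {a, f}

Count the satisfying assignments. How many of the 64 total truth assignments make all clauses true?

14

Case analysis on f and a:
  f=1, a=1: d free; 4 ways for (b,c,e) × 2^1 = 8.
  f=1, a=0: d free; 3 ways for (b,c,e) × 2^1 = 6.
  f=0, a=1: a clause becomes empty — 0.
  f=0, a=0: a clause becomes empty — 0.
Total: 8 + 6 + 0 + 0 = 14.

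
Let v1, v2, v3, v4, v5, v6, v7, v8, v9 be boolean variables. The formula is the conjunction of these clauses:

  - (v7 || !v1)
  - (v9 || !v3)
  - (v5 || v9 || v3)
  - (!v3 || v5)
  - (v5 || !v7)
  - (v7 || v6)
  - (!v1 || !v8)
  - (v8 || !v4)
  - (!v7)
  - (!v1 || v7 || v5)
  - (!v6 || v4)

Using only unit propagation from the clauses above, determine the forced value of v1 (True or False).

(!v7) stands alone — v7 = False.
(v7 || !v1) with v7 = False leaves only !v1, so v1 = False.

False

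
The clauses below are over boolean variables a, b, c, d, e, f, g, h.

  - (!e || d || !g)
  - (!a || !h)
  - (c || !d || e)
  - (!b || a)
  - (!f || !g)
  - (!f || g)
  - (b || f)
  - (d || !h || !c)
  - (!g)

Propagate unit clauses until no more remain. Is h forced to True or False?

False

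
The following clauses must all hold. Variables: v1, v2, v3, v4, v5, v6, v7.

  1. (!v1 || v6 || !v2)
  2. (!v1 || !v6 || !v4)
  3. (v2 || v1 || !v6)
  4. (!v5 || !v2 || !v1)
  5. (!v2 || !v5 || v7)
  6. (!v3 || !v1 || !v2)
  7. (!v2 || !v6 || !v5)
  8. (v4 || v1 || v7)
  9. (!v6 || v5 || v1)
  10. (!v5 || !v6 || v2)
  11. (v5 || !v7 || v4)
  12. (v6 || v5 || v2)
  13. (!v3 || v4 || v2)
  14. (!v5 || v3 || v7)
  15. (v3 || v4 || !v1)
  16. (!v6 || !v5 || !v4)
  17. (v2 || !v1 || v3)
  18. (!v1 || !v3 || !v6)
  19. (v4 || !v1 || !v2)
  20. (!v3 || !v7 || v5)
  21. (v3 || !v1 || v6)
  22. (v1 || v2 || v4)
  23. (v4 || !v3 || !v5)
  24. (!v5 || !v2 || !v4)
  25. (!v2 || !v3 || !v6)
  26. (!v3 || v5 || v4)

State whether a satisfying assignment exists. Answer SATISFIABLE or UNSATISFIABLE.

Try v1 = False.
The remaining clauses are satisfied by v2 = False, v3 = True, v4 = True, v5 = True, v6 = False, v7 = False.
So v1=F, v2=F, v3=T, v4=T, v5=T, v6=F, v7=F is a satisfying assignment.

SATISFIABLE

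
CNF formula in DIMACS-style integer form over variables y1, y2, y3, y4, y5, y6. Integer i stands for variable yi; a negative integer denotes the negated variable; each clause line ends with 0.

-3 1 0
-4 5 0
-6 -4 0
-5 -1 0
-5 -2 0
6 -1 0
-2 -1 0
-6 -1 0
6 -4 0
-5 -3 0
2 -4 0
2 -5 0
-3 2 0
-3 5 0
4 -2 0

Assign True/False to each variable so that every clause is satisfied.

y1 = 0, y2 = 0, y3 = 0, y4 = 0, y5 = 0, y6 = 1

Check each clause:
  1. (NOT y3 OR y1) — NOT y3 is true.
  2. (y5 OR NOT y4) — NOT y4 is true.
  3. (NOT y4 OR NOT y6) — NOT y4 is true.
  4. (NOT y5 OR NOT y1) — NOT y5 is true.
  5. (NOT y5 OR NOT y2) — NOT y5 is true.
  6. (y6 OR NOT y1) — y6 is true.
  7. (NOT y2 OR NOT y1) — NOT y2 is true.
  8. (NOT y6 OR NOT y1) — NOT y1 is true.
  9. (y6 OR NOT y4) — NOT y4 is true.
  10. (NOT y3 OR NOT y5) — NOT y5 is true.
  11. (NOT y4 OR y2) — NOT y4 is true.
  12. (y2 OR NOT y5) — NOT y5 is true.
  13. (NOT y3 OR y2) — NOT y3 is true.
  14. (y5 OR NOT y3) — NOT y3 is true.
  15. (NOT y2 OR y4) — NOT y2 is true.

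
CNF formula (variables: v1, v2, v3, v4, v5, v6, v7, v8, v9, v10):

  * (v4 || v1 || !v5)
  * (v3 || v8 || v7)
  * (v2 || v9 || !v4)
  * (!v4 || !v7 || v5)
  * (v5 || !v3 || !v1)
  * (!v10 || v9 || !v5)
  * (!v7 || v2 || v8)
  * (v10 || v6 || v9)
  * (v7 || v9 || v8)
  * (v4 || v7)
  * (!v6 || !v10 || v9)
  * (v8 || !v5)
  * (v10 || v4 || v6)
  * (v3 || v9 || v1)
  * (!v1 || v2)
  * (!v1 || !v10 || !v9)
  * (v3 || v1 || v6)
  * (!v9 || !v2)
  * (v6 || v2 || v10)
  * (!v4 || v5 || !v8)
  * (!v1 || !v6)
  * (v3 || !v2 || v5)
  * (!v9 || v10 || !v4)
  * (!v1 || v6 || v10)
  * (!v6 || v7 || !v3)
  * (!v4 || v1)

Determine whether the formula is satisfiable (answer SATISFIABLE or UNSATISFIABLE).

SATISFIABLE

Try v1 = False.
  then v4 is forced to False.
  then v5 is forced to False.
  then v7 is forced to True.
The remaining clauses are satisfied by v2 = False, v3 = True, v6 = False, v8 = True, v9 = True, v10 = True.
So v1=False  v2=False  v3=True  v4=False  v5=False  v6=False  v7=True  v8=True  v9=True  v10=True is a satisfying assignment.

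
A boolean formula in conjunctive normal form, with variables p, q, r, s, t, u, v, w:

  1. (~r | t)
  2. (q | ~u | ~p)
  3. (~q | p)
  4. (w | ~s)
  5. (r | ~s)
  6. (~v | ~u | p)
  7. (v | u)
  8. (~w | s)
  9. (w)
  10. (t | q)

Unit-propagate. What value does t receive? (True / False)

True

Unit clause (w) sets w = True.
(s | ~w) with w = True leaves only s, so s = True.
In (r | ~s), ~s is now false; r must hold, so r = True.
From (t | ~r) and r = True: t = True.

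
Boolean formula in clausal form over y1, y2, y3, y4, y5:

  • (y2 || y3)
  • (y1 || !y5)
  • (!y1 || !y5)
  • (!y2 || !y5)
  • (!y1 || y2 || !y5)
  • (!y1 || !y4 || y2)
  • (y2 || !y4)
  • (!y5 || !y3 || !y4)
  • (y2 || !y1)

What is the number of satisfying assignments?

9

Case analysis on y2 and y1:
  y2=T, y1=T: remaining (y3,y4,y5) ∈ {(F,F,F); (F,T,F); (T,F,F); (T,T,F)} — 4.
  y2=T, y1=F: remaining (y3,y4,y5) ∈ {(F,F,F); (F,T,F); (T,F,F); (T,T,F)} — 4.
  y2=F, y1=T: a clause becomes empty — 0.
  y2=F, y1=F: remaining (y3,y4,y5) ∈ {(T,F,F)} — 1.
Total: 4 + 4 + 0 + 1 = 9.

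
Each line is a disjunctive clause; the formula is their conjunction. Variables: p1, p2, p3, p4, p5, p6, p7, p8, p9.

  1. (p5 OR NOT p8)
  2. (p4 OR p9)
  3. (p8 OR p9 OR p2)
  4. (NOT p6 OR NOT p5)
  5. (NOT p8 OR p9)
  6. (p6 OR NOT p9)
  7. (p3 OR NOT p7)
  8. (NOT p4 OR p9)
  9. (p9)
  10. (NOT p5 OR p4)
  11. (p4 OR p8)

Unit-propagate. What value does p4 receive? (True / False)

Unit clause (p9) sets p9 = True.
From (NOT p9 OR p6) and p9 = True: p6 = True.
In (NOT p6 OR NOT p5), NOT p6 is now false; NOT p5 must hold, so p5 = False.
From (NOT p8 OR p5) and p5 = False: p8 = False.
(p4 OR p8): since p8 = False, the clause reduces to (p4). p4 = True.

True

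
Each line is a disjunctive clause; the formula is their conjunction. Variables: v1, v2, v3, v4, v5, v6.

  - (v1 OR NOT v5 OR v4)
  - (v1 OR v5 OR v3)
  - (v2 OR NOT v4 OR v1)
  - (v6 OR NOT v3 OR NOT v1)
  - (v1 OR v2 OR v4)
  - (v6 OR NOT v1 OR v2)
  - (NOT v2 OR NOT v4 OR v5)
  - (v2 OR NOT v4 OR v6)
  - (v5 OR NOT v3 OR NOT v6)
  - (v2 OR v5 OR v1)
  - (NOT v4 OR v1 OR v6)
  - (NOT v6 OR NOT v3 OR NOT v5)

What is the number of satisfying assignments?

Case analysis on v1 and v2:
  v1=T, v2=T: v6 free; 3 ways for (v3,v4,v5) × 2^1 = 6.
  v1=T, v2=F: remaining (v3,v4,v5,v6) ∈ {(F,F,F,T); (F,F,T,T); (F,T,F,T); (F,T,T,T)} — 4.
  v1=F, v2=T: remaining (v3,v4,v5,v6) ∈ {(F,T,T,T); (T,F,F,F)} — 2.
  v1=F, v2=F: a clause becomes empty — 0.
Total: 6 + 4 + 2 + 0 = 12.

12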